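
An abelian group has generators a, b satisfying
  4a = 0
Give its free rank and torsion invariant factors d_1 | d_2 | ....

rank_ℚ(R)=1; free=2−1=1
SNF(R) diag = [4] → torsion [4]

Answer: M ≅ ℤ^1 ⊕ ℤ/4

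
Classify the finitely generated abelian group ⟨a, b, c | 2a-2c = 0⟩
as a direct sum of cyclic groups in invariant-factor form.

Answer: M ≅ ℤ^2 ⊕ ℤ/2

Derivation:
rank_ℚ(R)=1; free=3−1=2
SNF(R) diag = [2] → torsion [2]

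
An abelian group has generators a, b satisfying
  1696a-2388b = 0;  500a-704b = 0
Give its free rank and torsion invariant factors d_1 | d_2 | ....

Answer: M ≅ ℤ/4 ⊕ ℤ/4

Derivation:
rank_ℚ(R)=2; free=2−2=0
SNF(R) diag = [4, 4] → torsion [4, 4]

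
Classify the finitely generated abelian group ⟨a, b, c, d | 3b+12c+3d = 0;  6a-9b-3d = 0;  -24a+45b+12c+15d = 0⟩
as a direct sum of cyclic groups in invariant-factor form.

rank_ℚ(R)=3; free=4−3=1
SNF(R) diag = [3, 6, 6] → torsion [3, 6, 6]

Answer: M ≅ ℤ^1 ⊕ ℤ/3 ⊕ ℤ/6 ⊕ ℤ/6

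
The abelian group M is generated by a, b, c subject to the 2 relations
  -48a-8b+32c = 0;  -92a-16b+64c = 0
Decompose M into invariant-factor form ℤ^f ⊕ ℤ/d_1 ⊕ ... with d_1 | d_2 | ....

Answer: M ≅ ℤ^1 ⊕ ℤ/4 ⊕ ℤ/8

Derivation:
rank_ℚ(R)=2; free=3−2=1
SNF(R) diag = [4, 8] → torsion [4, 8]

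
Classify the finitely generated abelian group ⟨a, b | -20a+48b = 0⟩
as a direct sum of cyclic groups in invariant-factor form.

Answer: M ≅ ℤ^1 ⊕ ℤ/4

Derivation:
rank_ℚ(R)=1; free=2−1=1
SNF(R) diag = [4] → torsion [4]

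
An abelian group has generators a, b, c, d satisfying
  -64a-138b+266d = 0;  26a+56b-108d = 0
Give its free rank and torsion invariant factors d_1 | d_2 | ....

Answer: M ≅ ℤ^2 ⊕ ℤ/2 ⊕ ℤ/2

Derivation:
rank_ℚ(R)=2; free=4−2=2
SNF(R) diag = [2, 2] → torsion [2, 2]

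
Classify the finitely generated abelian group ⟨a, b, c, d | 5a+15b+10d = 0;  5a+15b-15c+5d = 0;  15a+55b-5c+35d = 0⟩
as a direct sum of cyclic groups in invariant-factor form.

rank_ℚ(R)=3; free=4−3=1
SNF(R) diag = [5, 5, 10] → torsion [5, 5, 10]

Answer: M ≅ ℤ^1 ⊕ ℤ/5 ⊕ ℤ/5 ⊕ ℤ/10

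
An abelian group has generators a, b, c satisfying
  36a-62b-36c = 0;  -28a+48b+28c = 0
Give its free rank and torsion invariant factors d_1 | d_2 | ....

Answer: M ≅ ℤ^1 ⊕ ℤ/2 ⊕ ℤ/4

Derivation:
rank_ℚ(R)=2; free=3−2=1
SNF(R) diag = [2, 4] → torsion [2, 4]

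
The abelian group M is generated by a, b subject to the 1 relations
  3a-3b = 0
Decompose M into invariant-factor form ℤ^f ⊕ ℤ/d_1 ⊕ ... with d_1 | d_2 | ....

rank_ℚ(R)=1; free=2−1=1
SNF(R) diag = [3] → torsion [3]

Answer: M ≅ ℤ^1 ⊕ ℤ/3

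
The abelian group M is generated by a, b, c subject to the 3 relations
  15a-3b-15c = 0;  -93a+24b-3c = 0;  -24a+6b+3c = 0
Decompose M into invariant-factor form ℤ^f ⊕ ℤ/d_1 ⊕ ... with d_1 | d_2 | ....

rank_ℚ(R)=3; free=3−3=0
SNF(R) diag = [3, 3, 3] → torsion [3, 3, 3]

Answer: M ≅ ℤ/3 ⊕ ℤ/3 ⊕ ℤ/3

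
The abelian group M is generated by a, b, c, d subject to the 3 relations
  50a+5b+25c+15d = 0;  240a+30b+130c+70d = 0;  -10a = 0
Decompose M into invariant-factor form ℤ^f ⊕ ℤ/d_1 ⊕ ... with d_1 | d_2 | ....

Answer: M ≅ ℤ^1 ⊕ ℤ/5 ⊕ ℤ/10 ⊕ ℤ/20

Derivation:
rank_ℚ(R)=3; free=4−3=1
SNF(R) diag = [5, 10, 20] → torsion [5, 10, 20]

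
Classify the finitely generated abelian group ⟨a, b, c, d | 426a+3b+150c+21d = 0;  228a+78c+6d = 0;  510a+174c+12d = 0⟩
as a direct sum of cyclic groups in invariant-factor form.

Answer: M ≅ ℤ^1 ⊕ ℤ/3 ⊕ ℤ/6 ⊕ ℤ/18

Derivation:
rank_ℚ(R)=3; free=4−3=1
SNF(R) diag = [3, 6, 18] → torsion [3, 6, 18]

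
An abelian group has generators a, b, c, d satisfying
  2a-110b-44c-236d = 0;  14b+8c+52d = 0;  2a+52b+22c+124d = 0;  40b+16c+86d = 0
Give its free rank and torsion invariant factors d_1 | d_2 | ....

rank_ℚ(R)=4; free=4−4=0
SNF(R) diag = [2, 2, 6, 6] → torsion [2, 2, 6, 6]

Answer: M ≅ ℤ/2 ⊕ ℤ/2 ⊕ ℤ/6 ⊕ ℤ/6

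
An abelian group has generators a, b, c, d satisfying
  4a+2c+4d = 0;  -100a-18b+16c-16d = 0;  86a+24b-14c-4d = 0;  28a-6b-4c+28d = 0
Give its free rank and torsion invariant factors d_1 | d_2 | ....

rank_ℚ(R)=4; free=4−4=0
SNF(R) diag = [2, 6, 6, 12] → torsion [2, 6, 6, 12]

Answer: M ≅ ℤ/2 ⊕ ℤ/6 ⊕ ℤ/6 ⊕ ℤ/12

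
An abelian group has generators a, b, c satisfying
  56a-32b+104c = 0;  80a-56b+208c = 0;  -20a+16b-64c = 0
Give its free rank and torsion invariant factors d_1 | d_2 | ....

rank_ℚ(R)=3; free=3−3=0
SNF(R) diag = [4, 8, 8] → torsion [4, 8, 8]

Answer: M ≅ ℤ/4 ⊕ ℤ/8 ⊕ ℤ/8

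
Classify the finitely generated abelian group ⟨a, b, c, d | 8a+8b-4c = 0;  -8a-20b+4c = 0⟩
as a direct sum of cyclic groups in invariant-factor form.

Answer: M ≅ ℤ^2 ⊕ ℤ/4 ⊕ ℤ/12

Derivation:
rank_ℚ(R)=2; free=4−2=2
SNF(R) diag = [4, 12] → torsion [4, 12]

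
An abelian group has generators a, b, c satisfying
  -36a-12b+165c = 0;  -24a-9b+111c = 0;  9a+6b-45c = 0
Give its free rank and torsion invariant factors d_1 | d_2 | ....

Answer: M ≅ ℤ/3 ⊕ ℤ/3 ⊕ ℤ/3

Derivation:
rank_ℚ(R)=3; free=3−3=0
SNF(R) diag = [3, 3, 3] → torsion [3, 3, 3]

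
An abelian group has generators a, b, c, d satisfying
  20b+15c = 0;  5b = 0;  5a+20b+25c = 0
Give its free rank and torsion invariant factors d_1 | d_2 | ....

rank_ℚ(R)=3; free=4−3=1
SNF(R) diag = [5, 5, 15] → torsion [5, 5, 15]

Answer: M ≅ ℤ^1 ⊕ ℤ/5 ⊕ ℤ/5 ⊕ ℤ/15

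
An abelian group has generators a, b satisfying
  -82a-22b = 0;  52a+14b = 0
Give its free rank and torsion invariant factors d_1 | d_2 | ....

rank_ℚ(R)=2; free=2−2=0
SNF(R) diag = [2, 2] → torsion [2, 2]

Answer: M ≅ ℤ/2 ⊕ ℤ/2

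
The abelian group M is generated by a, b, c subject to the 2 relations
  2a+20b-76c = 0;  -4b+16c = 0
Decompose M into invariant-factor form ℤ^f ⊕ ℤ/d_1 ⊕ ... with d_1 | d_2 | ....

rank_ℚ(R)=2; free=3−2=1
SNF(R) diag = [2, 4] → torsion [2, 4]

Answer: M ≅ ℤ^1 ⊕ ℤ/2 ⊕ ℤ/4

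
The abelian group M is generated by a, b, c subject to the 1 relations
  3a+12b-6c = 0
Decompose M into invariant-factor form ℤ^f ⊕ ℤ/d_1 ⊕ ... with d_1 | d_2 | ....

rank_ℚ(R)=1; free=3−1=2
SNF(R) diag = [3] → torsion [3]

Answer: M ≅ ℤ^2 ⊕ ℤ/3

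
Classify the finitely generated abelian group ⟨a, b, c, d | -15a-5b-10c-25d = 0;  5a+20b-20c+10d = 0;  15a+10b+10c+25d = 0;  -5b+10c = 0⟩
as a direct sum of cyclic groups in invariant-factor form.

Answer: M ≅ ℤ/5 ⊕ ℤ/5 ⊕ ℤ/5 ⊕ ℤ/10

Derivation:
rank_ℚ(R)=4; free=4−4=0
SNF(R) diag = [5, 5, 5, 10] → torsion [5, 5, 5, 10]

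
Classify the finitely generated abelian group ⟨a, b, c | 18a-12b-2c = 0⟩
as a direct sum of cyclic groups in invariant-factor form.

Answer: M ≅ ℤ^2 ⊕ ℤ/2

Derivation:
rank_ℚ(R)=1; free=3−1=2
SNF(R) diag = [2] → torsion [2]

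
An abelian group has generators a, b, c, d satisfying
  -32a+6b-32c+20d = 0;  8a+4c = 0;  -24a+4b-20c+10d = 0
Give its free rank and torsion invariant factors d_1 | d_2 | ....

Answer: M ≅ ℤ^1 ⊕ ℤ/2 ⊕ ℤ/2 ⊕ ℤ/4

Derivation:
rank_ℚ(R)=3; free=4−3=1
SNF(R) diag = [2, 2, 4] → torsion [2, 2, 4]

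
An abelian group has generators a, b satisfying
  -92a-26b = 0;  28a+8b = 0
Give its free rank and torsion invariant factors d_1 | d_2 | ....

Answer: M ≅ ℤ/2 ⊕ ℤ/4

Derivation:
rank_ℚ(R)=2; free=2−2=0
SNF(R) diag = [2, 4] → torsion [2, 4]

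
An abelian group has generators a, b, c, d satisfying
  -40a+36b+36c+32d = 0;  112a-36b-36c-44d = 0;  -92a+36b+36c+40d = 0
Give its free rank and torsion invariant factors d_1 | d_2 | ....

Answer: M ≅ ℤ^1 ⊕ ℤ/4 ⊕ ℤ/12 ⊕ ℤ/36

Derivation:
rank_ℚ(R)=3; free=4−3=1
SNF(R) diag = [4, 12, 36] → torsion [4, 12, 36]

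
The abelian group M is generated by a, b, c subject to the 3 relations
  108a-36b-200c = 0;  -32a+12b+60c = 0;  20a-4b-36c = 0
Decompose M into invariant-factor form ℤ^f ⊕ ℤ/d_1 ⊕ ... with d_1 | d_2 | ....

Answer: M ≅ ℤ/4 ⊕ ℤ/4 ⊕ ℤ/4

Derivation:
rank_ℚ(R)=3; free=3−3=0
SNF(R) diag = [4, 4, 4] → torsion [4, 4, 4]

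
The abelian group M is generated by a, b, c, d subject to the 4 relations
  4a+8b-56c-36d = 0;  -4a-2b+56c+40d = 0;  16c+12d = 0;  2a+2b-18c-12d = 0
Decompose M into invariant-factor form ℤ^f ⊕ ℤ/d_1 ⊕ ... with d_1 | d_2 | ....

Answer: M ≅ ℤ/2 ⊕ ℤ/2 ⊕ ℤ/4 ⊕ ℤ/4

Derivation:
rank_ℚ(R)=4; free=4−4=0
SNF(R) diag = [2, 2, 4, 4] → torsion [2, 2, 4, 4]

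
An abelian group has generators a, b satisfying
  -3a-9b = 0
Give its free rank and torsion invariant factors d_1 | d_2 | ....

rank_ℚ(R)=1; free=2−1=1
SNF(R) diag = [3] → torsion [3]

Answer: M ≅ ℤ^1 ⊕ ℤ/3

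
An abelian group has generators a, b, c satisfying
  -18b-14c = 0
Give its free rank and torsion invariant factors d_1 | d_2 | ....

Answer: M ≅ ℤ^2 ⊕ ℤ/2

Derivation:
rank_ℚ(R)=1; free=3−1=2
SNF(R) diag = [2] → torsion [2]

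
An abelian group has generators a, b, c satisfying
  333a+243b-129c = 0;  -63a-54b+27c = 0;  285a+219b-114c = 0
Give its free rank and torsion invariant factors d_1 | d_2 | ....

rank_ℚ(R)=3; free=3−3=0
SNF(R) diag = [3, 3, 9] → torsion [3, 3, 9]

Answer: M ≅ ℤ/3 ⊕ ℤ/3 ⊕ ℤ/9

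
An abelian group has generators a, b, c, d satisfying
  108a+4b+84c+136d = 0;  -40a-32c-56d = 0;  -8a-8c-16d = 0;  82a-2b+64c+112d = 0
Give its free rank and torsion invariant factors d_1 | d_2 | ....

rank_ℚ(R)=4; free=4−4=0
SNF(R) diag = [2, 4, 8, 8] → torsion [2, 4, 8, 8]

Answer: M ≅ ℤ/2 ⊕ ℤ/4 ⊕ ℤ/8 ⊕ ℤ/8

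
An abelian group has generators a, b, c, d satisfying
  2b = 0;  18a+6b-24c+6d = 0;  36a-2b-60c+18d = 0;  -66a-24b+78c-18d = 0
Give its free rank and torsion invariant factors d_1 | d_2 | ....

Answer: M ≅ ℤ/2 ⊕ ℤ/6 ⊕ ℤ/6 ⊕ ℤ/6

Derivation:
rank_ℚ(R)=4; free=4−4=0
SNF(R) diag = [2, 6, 6, 6] → torsion [2, 6, 6, 6]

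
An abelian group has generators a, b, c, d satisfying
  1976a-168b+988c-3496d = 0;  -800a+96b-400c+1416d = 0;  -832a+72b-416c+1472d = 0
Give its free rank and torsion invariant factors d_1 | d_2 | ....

rank_ℚ(R)=3; free=4−3=1
SNF(R) diag = [4, 8, 24] → torsion [4, 8, 24]

Answer: M ≅ ℤ^1 ⊕ ℤ/4 ⊕ ℤ/8 ⊕ ℤ/24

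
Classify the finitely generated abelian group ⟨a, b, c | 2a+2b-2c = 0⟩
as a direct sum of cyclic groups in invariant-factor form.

rank_ℚ(R)=1; free=3−1=2
SNF(R) diag = [2] → torsion [2]

Answer: M ≅ ℤ^2 ⊕ ℤ/2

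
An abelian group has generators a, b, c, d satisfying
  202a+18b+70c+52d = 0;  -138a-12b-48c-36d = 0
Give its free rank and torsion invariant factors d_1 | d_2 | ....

rank_ℚ(R)=2; free=4−2=2
SNF(R) diag = [2, 6] → torsion [2, 6]

Answer: M ≅ ℤ^2 ⊕ ℤ/2 ⊕ ℤ/6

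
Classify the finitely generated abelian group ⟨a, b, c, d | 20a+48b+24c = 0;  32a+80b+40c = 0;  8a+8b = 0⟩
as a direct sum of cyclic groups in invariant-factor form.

rank_ℚ(R)=3; free=4−3=1
SNF(R) diag = [4, 8, 8] → torsion [4, 8, 8]

Answer: M ≅ ℤ^1 ⊕ ℤ/4 ⊕ ℤ/8 ⊕ ℤ/8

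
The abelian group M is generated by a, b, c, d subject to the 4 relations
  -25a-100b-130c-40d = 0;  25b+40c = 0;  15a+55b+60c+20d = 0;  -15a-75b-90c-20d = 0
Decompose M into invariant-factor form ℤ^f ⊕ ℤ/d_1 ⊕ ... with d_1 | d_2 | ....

Answer: M ≅ ℤ/5 ⊕ ℤ/5 ⊕ ℤ/10 ⊕ ℤ/20

Derivation:
rank_ℚ(R)=4; free=4−4=0
SNF(R) diag = [5, 5, 10, 20] → torsion [5, 5, 10, 20]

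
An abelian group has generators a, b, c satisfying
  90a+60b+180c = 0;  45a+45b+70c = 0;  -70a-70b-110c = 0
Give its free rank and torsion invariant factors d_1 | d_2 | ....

rank_ℚ(R)=3; free=3−3=0
SNF(R) diag = [5, 10, 30] → torsion [5, 10, 30]

Answer: M ≅ ℤ/5 ⊕ ℤ/10 ⊕ ℤ/30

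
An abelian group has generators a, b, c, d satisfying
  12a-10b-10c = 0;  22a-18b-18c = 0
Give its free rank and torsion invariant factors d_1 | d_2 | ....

rank_ℚ(R)=2; free=4−2=2
SNF(R) diag = [2, 2] → torsion [2, 2]

Answer: M ≅ ℤ^2 ⊕ ℤ/2 ⊕ ℤ/2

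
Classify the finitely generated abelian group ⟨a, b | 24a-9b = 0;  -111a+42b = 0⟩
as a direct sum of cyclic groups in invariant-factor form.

Answer: M ≅ ℤ/3 ⊕ ℤ/3

Derivation:
rank_ℚ(R)=2; free=2−2=0
SNF(R) diag = [3, 3] → torsion [3, 3]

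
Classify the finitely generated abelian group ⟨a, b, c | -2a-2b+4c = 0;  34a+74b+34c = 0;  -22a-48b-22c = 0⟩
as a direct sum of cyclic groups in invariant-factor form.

rank_ℚ(R)=3; free=3−3=0
SNF(R) diag = [2, 2, 6] → torsion [2, 2, 6]

Answer: M ≅ ℤ/2 ⊕ ℤ/2 ⊕ ℤ/6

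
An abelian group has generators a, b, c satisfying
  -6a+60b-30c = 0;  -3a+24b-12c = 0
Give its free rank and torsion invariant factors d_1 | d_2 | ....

Answer: M ≅ ℤ^1 ⊕ ℤ/3 ⊕ ℤ/6

Derivation:
rank_ℚ(R)=2; free=3−2=1
SNF(R) diag = [3, 6] → torsion [3, 6]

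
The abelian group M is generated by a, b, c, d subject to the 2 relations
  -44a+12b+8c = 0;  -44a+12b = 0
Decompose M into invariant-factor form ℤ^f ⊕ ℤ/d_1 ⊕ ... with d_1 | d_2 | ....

Answer: M ≅ ℤ^2 ⊕ ℤ/4 ⊕ ℤ/8

Derivation:
rank_ℚ(R)=2; free=4−2=2
SNF(R) diag = [4, 8] → torsion [4, 8]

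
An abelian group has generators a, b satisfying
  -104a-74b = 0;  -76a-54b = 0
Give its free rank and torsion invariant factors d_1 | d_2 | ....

rank_ℚ(R)=2; free=2−2=0
SNF(R) diag = [2, 4] → torsion [2, 4]

Answer: M ≅ ℤ/2 ⊕ ℤ/4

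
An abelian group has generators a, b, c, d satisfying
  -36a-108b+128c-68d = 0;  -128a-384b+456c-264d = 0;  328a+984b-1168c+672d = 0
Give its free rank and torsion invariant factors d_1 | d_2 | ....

rank_ℚ(R)=3; free=4−3=1
SNF(R) diag = [4, 8, 8] → torsion [4, 8, 8]

Answer: M ≅ ℤ^1 ⊕ ℤ/4 ⊕ ℤ/8 ⊕ ℤ/8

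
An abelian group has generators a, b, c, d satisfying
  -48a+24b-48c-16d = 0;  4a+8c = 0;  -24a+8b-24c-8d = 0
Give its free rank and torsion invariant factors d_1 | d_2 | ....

Answer: M ≅ ℤ^1 ⊕ ℤ/4 ⊕ ℤ/8 ⊕ ℤ/8

Derivation:
rank_ℚ(R)=3; free=4−3=1
SNF(R) diag = [4, 8, 8] → torsion [4, 8, 8]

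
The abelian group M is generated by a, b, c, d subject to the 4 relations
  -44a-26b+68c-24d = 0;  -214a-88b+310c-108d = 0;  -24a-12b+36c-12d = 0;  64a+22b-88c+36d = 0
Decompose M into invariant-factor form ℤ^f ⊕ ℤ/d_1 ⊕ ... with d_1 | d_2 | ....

rank_ℚ(R)=4; free=4−4=0
SNF(R) diag = [2, 6, 12, 12] → torsion [2, 6, 12, 12]

Answer: M ≅ ℤ/2 ⊕ ℤ/6 ⊕ ℤ/12 ⊕ ℤ/12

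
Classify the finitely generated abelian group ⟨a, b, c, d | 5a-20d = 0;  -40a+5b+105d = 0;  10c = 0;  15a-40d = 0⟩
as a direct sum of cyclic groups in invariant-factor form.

Answer: M ≅ ℤ/5 ⊕ ℤ/5 ⊕ ℤ/10 ⊕ ℤ/20

Derivation:
rank_ℚ(R)=4; free=4−4=0
SNF(R) diag = [5, 5, 10, 20] → torsion [5, 5, 10, 20]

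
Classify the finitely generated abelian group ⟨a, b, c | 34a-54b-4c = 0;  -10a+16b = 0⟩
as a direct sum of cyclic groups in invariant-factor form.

Answer: M ≅ ℤ^1 ⊕ ℤ/2 ⊕ ℤ/2

Derivation:
rank_ℚ(R)=2; free=3−2=1
SNF(R) diag = [2, 2] → torsion [2, 2]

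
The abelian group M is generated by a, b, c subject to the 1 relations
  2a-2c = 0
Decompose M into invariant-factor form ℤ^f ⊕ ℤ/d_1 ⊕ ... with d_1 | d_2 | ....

rank_ℚ(R)=1; free=3−1=2
SNF(R) diag = [2] → torsion [2]

Answer: M ≅ ℤ^2 ⊕ ℤ/2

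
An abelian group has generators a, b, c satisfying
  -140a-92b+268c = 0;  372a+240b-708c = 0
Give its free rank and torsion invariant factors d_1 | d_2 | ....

Answer: M ≅ ℤ^1 ⊕ ℤ/4 ⊕ ℤ/12

Derivation:
rank_ℚ(R)=2; free=3−2=1
SNF(R) diag = [4, 12] → torsion [4, 12]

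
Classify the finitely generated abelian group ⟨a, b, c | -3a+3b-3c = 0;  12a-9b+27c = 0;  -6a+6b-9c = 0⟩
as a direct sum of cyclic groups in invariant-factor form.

rank_ℚ(R)=3; free=3−3=0
SNF(R) diag = [3, 3, 3] → torsion [3, 3, 3]

Answer: M ≅ ℤ/3 ⊕ ℤ/3 ⊕ ℤ/3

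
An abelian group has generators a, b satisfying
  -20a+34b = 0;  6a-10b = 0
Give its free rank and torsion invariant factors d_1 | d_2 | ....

Answer: M ≅ ℤ/2 ⊕ ℤ/2

Derivation:
rank_ℚ(R)=2; free=2−2=0
SNF(R) diag = [2, 2] → torsion [2, 2]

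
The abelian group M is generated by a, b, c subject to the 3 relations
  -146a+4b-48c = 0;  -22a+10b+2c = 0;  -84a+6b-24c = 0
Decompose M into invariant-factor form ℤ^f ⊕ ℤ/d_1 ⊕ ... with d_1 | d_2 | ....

rank_ℚ(R)=3; free=3−3=0
SNF(R) diag = [2, 2, 6] → torsion [2, 2, 6]

Answer: M ≅ ℤ/2 ⊕ ℤ/2 ⊕ ℤ/6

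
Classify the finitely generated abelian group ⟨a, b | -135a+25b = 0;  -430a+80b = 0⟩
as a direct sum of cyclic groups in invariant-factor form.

Answer: M ≅ ℤ/5 ⊕ ℤ/10

Derivation:
rank_ℚ(R)=2; free=2−2=0
SNF(R) diag = [5, 10] → torsion [5, 10]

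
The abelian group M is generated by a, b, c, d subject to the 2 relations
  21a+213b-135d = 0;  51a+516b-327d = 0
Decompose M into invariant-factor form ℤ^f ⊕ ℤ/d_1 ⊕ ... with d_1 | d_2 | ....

rank_ℚ(R)=2; free=4−2=2
SNF(R) diag = [3, 3] → torsion [3, 3]

Answer: M ≅ ℤ^2 ⊕ ℤ/3 ⊕ ℤ/3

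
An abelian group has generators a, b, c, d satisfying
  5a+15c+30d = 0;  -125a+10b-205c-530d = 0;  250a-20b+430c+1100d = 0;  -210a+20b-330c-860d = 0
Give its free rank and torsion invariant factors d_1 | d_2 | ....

Answer: M ≅ ℤ/5 ⊕ ℤ/10 ⊕ ℤ/20 ⊕ ℤ/40

Derivation:
rank_ℚ(R)=4; free=4−4=0
SNF(R) diag = [5, 10, 20, 40] → torsion [5, 10, 20, 40]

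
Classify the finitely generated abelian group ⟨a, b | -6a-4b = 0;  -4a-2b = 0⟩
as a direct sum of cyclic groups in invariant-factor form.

rank_ℚ(R)=2; free=2−2=0
SNF(R) diag = [2, 2] → torsion [2, 2]

Answer: M ≅ ℤ/2 ⊕ ℤ/2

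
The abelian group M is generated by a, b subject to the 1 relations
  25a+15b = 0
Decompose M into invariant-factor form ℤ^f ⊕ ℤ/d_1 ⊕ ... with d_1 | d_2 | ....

Answer: M ≅ ℤ^1 ⊕ ℤ/5

Derivation:
rank_ℚ(R)=1; free=2−1=1
SNF(R) diag = [5] → torsion [5]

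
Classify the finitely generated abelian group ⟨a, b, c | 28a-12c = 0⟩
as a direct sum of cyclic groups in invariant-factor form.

rank_ℚ(R)=1; free=3−1=2
SNF(R) diag = [4] → torsion [4]

Answer: M ≅ ℤ^2 ⊕ ℤ/4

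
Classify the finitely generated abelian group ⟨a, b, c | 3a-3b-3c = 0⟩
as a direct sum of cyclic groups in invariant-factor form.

Answer: M ≅ ℤ^2 ⊕ ℤ/3

Derivation:
rank_ℚ(R)=1; free=3−1=2
SNF(R) diag = [3] → torsion [3]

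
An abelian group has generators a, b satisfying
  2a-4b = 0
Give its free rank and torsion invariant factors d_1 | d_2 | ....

rank_ℚ(R)=1; free=2−1=1
SNF(R) diag = [2] → torsion [2]

Answer: M ≅ ℤ^1 ⊕ ℤ/2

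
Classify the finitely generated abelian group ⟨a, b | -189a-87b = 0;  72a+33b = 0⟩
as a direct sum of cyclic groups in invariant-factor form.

Answer: M ≅ ℤ/3 ⊕ ℤ/9

Derivation:
rank_ℚ(R)=2; free=2−2=0
SNF(R) diag = [3, 9] → torsion [3, 9]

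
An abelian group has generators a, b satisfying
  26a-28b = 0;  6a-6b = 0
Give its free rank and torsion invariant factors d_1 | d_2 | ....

Answer: M ≅ ℤ/2 ⊕ ℤ/6

Derivation:
rank_ℚ(R)=2; free=2−2=0
SNF(R) diag = [2, 6] → torsion [2, 6]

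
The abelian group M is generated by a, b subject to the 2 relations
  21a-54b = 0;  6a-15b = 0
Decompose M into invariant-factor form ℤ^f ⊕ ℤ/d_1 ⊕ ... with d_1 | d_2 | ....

rank_ℚ(R)=2; free=2−2=0
SNF(R) diag = [3, 3] → torsion [3, 3]

Answer: M ≅ ℤ/3 ⊕ ℤ/3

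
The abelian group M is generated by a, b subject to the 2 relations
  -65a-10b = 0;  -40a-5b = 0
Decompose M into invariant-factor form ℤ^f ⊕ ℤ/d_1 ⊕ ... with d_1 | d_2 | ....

Answer: M ≅ ℤ/5 ⊕ ℤ/15

Derivation:
rank_ℚ(R)=2; free=2−2=0
SNF(R) diag = [5, 15] → torsion [5, 15]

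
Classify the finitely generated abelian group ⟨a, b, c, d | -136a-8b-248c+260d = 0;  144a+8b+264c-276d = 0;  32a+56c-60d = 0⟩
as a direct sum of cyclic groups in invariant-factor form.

rank_ℚ(R)=3; free=4−3=1
SNF(R) diag = [4, 8, 8] → torsion [4, 8, 8]

Answer: M ≅ ℤ^1 ⊕ ℤ/4 ⊕ ℤ/8 ⊕ ℤ/8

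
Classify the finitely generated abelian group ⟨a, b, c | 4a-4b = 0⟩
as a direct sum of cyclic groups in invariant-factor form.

Answer: M ≅ ℤ^2 ⊕ ℤ/4

Derivation:
rank_ℚ(R)=1; free=3−1=2
SNF(R) diag = [4] → torsion [4]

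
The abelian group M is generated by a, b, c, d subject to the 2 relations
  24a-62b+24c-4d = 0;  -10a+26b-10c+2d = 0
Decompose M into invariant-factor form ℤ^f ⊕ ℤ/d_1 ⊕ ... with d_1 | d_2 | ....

rank_ℚ(R)=2; free=4−2=2
SNF(R) diag = [2, 2] → torsion [2, 2]

Answer: M ≅ ℤ^2 ⊕ ℤ/2 ⊕ ℤ/2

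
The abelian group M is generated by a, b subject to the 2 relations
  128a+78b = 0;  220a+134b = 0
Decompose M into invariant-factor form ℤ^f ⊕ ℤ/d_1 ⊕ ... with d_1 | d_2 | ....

Answer: M ≅ ℤ/2 ⊕ ℤ/4

Derivation:
rank_ℚ(R)=2; free=2−2=0
SNF(R) diag = [2, 4] → torsion [2, 4]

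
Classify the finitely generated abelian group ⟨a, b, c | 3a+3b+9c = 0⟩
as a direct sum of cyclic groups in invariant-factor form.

rank_ℚ(R)=1; free=3−1=2
SNF(R) diag = [3] → torsion [3]

Answer: M ≅ ℤ^2 ⊕ ℤ/3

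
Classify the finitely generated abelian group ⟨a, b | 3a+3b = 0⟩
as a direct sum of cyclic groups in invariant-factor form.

rank_ℚ(R)=1; free=2−1=1
SNF(R) diag = [3] → torsion [3]

Answer: M ≅ ℤ^1 ⊕ ℤ/3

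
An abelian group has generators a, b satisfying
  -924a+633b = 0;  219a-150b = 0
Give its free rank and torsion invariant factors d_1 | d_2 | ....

Answer: M ≅ ℤ/3 ⊕ ℤ/9

Derivation:
rank_ℚ(R)=2; free=2−2=0
SNF(R) diag = [3, 9] → torsion [3, 9]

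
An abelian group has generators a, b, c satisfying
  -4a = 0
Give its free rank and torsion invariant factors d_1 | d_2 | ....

rank_ℚ(R)=1; free=3−1=2
SNF(R) diag = [4] → torsion [4]

Answer: M ≅ ℤ^2 ⊕ ℤ/4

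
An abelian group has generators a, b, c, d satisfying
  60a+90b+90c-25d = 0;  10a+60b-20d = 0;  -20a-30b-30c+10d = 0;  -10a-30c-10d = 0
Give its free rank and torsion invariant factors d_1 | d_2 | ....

rank_ℚ(R)=4; free=4−4=0
SNF(R) diag = [5, 10, 30, 30] → torsion [5, 10, 30, 30]

Answer: M ≅ ℤ/5 ⊕ ℤ/10 ⊕ ℤ/30 ⊕ ℤ/30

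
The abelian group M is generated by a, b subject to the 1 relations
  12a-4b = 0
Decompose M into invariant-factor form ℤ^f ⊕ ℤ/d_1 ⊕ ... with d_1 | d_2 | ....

rank_ℚ(R)=1; free=2−1=1
SNF(R) diag = [4] → torsion [4]

Answer: M ≅ ℤ^1 ⊕ ℤ/4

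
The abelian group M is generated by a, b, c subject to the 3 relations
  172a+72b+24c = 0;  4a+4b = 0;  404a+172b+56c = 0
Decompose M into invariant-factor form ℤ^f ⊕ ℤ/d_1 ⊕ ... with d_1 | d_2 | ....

Answer: M ≅ ℤ/4 ⊕ ℤ/4 ⊕ ℤ/8

Derivation:
rank_ℚ(R)=3; free=3−3=0
SNF(R) diag = [4, 4, 8] → torsion [4, 4, 8]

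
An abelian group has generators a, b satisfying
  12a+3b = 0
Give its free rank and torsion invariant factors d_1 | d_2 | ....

Answer: M ≅ ℤ^1 ⊕ ℤ/3

Derivation:
rank_ℚ(R)=1; free=2−1=1
SNF(R) diag = [3] → torsion [3]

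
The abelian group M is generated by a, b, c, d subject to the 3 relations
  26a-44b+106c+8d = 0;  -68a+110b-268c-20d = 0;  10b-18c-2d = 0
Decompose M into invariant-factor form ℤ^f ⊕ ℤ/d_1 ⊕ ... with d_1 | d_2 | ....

Answer: M ≅ ℤ^1 ⊕ ℤ/2 ⊕ ℤ/2 ⊕ ℤ/6

Derivation:
rank_ℚ(R)=3; free=4−3=1
SNF(R) diag = [2, 2, 6] → torsion [2, 2, 6]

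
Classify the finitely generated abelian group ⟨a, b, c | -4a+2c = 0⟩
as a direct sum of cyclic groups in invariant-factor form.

rank_ℚ(R)=1; free=3−1=2
SNF(R) diag = [2] → torsion [2]

Answer: M ≅ ℤ^2 ⊕ ℤ/2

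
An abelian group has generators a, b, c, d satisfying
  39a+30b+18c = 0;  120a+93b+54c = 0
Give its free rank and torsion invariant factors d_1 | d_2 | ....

Answer: M ≅ ℤ^2 ⊕ ℤ/3 ⊕ ℤ/9

Derivation:
rank_ℚ(R)=2; free=4−2=2
SNF(R) diag = [3, 9] → torsion [3, 9]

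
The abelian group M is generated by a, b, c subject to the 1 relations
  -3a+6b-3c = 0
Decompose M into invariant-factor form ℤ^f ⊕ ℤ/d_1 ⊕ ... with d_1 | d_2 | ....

Answer: M ≅ ℤ^2 ⊕ ℤ/3

Derivation:
rank_ℚ(R)=1; free=3−1=2
SNF(R) diag = [3] → torsion [3]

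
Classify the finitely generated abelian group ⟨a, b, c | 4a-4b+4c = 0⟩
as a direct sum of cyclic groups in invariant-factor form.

rank_ℚ(R)=1; free=3−1=2
SNF(R) diag = [4] → torsion [4]

Answer: M ≅ ℤ^2 ⊕ ℤ/4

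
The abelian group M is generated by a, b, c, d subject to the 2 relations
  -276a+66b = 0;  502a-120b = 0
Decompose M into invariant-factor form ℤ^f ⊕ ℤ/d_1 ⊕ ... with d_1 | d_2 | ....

rank_ℚ(R)=2; free=4−2=2
SNF(R) diag = [2, 6] → torsion [2, 6]

Answer: M ≅ ℤ^2 ⊕ ℤ/2 ⊕ ℤ/6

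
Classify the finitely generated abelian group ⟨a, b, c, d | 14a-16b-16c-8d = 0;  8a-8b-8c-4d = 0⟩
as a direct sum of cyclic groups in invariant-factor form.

rank_ℚ(R)=2; free=4−2=2
SNF(R) diag = [2, 4] → torsion [2, 4]

Answer: M ≅ ℤ^2 ⊕ ℤ/2 ⊕ ℤ/4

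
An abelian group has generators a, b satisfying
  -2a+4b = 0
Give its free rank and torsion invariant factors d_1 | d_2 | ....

rank_ℚ(R)=1; free=2−1=1
SNF(R) diag = [2] → torsion [2]

Answer: M ≅ ℤ^1 ⊕ ℤ/2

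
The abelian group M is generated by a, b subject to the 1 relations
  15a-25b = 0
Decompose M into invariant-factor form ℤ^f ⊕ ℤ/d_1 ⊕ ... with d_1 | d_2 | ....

Answer: M ≅ ℤ^1 ⊕ ℤ/5

Derivation:
rank_ℚ(R)=1; free=2−1=1
SNF(R) diag = [5] → torsion [5]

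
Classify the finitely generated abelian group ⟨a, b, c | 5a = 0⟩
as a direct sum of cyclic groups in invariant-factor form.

rank_ℚ(R)=1; free=3−1=2
SNF(R) diag = [5] → torsion [5]

Answer: M ≅ ℤ^2 ⊕ ℤ/5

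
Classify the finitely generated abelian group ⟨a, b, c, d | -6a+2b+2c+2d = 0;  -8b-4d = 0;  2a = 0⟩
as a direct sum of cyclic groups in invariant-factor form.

rank_ℚ(R)=3; free=4−3=1
SNF(R) diag = [2, 2, 4] → torsion [2, 2, 4]

Answer: M ≅ ℤ^1 ⊕ ℤ/2 ⊕ ℤ/2 ⊕ ℤ/4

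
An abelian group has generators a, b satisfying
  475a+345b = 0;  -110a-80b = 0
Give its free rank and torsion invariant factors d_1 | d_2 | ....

rank_ℚ(R)=2; free=2−2=0
SNF(R) diag = [5, 10] → torsion [5, 10]

Answer: M ≅ ℤ/5 ⊕ ℤ/10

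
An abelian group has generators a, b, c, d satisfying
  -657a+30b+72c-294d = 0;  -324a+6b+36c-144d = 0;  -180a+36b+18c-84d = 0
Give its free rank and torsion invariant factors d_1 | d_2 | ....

rank_ℚ(R)=3; free=4−3=1
SNF(R) diag = [3, 6, 18] → torsion [3, 6, 18]

Answer: M ≅ ℤ^1 ⊕ ℤ/3 ⊕ ℤ/6 ⊕ ℤ/18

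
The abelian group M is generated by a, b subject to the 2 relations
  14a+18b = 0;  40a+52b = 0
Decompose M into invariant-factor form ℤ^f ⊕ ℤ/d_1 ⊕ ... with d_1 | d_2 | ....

rank_ℚ(R)=2; free=2−2=0
SNF(R) diag = [2, 4] → torsion [2, 4]

Answer: M ≅ ℤ/2 ⊕ ℤ/4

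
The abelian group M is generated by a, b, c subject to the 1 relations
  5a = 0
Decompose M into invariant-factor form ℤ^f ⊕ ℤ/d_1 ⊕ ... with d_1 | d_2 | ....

Answer: M ≅ ℤ^2 ⊕ ℤ/5

Derivation:
rank_ℚ(R)=1; free=3−1=2
SNF(R) diag = [5] → torsion [5]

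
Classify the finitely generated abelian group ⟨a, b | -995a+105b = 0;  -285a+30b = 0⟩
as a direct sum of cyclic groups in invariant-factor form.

rank_ℚ(R)=2; free=2−2=0
SNF(R) diag = [5, 15] → torsion [5, 15]

Answer: M ≅ ℤ/5 ⊕ ℤ/15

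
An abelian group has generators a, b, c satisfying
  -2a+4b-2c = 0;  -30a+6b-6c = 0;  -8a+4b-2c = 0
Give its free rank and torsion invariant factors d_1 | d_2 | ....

rank_ℚ(R)=3; free=3−3=0
SNF(R) diag = [2, 6, 6] → torsion [2, 6, 6]

Answer: M ≅ ℤ/2 ⊕ ℤ/6 ⊕ ℤ/6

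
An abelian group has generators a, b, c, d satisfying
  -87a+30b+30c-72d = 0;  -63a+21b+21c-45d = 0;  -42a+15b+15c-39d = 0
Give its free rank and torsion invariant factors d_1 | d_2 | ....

rank_ℚ(R)=3; free=4−3=1
SNF(R) diag = [3, 3, 6] → torsion [3, 3, 6]

Answer: M ≅ ℤ^1 ⊕ ℤ/3 ⊕ ℤ/3 ⊕ ℤ/6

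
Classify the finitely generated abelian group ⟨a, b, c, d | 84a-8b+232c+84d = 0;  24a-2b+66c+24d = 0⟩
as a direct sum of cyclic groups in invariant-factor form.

Answer: M ≅ ℤ^2 ⊕ ℤ/2 ⊕ ℤ/4

Derivation:
rank_ℚ(R)=2; free=4−2=2
SNF(R) diag = [2, 4] → torsion [2, 4]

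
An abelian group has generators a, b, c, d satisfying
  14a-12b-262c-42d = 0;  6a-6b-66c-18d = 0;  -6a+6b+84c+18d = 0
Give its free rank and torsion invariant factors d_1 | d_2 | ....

Answer: M ≅ ℤ^1 ⊕ ℤ/2 ⊕ ℤ/6 ⊕ ℤ/18

Derivation:
rank_ℚ(R)=3; free=4−3=1
SNF(R) diag = [2, 6, 18] → torsion [2, 6, 18]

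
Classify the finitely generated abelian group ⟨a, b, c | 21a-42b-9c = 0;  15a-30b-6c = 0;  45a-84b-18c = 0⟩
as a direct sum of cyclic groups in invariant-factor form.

rank_ℚ(R)=3; free=3−3=0
SNF(R) diag = [3, 3, 6] → torsion [3, 3, 6]

Answer: M ≅ ℤ/3 ⊕ ℤ/3 ⊕ ℤ/6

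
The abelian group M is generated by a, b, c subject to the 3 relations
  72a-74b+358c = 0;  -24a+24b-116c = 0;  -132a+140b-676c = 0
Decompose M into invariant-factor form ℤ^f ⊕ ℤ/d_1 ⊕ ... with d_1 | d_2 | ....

rank_ℚ(R)=3; free=3−3=0
SNF(R) diag = [2, 4, 12] → torsion [2, 4, 12]

Answer: M ≅ ℤ/2 ⊕ ℤ/4 ⊕ ℤ/12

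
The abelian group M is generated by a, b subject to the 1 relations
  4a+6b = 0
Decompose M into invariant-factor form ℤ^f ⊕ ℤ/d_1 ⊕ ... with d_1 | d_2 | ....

Answer: M ≅ ℤ^1 ⊕ ℤ/2

Derivation:
rank_ℚ(R)=1; free=2−1=1
SNF(R) diag = [2] → torsion [2]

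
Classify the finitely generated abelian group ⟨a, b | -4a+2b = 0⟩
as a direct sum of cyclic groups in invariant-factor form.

rank_ℚ(R)=1; free=2−1=1
SNF(R) diag = [2] → torsion [2]

Answer: M ≅ ℤ^1 ⊕ ℤ/2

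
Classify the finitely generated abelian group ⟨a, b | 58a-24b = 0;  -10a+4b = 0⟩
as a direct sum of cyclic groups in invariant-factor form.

rank_ℚ(R)=2; free=2−2=0
SNF(R) diag = [2, 4] → torsion [2, 4]

Answer: M ≅ ℤ/2 ⊕ ℤ/4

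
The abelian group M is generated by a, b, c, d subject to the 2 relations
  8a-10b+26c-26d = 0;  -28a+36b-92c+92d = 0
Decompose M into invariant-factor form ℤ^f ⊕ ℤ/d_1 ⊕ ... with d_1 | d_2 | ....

Answer: M ≅ ℤ^2 ⊕ ℤ/2 ⊕ ℤ/4

Derivation:
rank_ℚ(R)=2; free=4−2=2
SNF(R) diag = [2, 4] → torsion [2, 4]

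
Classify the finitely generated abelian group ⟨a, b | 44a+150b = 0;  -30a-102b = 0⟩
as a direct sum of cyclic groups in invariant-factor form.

rank_ℚ(R)=2; free=2−2=0
SNF(R) diag = [2, 6] → torsion [2, 6]

Answer: M ≅ ℤ/2 ⊕ ℤ/6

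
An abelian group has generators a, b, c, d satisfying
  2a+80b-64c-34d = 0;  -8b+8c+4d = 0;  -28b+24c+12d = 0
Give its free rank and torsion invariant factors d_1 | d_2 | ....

Answer: M ≅ ℤ^1 ⊕ ℤ/2 ⊕ ℤ/4 ⊕ ℤ/4

Derivation:
rank_ℚ(R)=3; free=4−3=1
SNF(R) diag = [2, 4, 4] → torsion [2, 4, 4]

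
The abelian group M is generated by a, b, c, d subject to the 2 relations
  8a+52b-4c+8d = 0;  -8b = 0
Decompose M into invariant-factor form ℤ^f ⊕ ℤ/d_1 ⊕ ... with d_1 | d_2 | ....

rank_ℚ(R)=2; free=4−2=2
SNF(R) diag = [4, 8] → torsion [4, 8]

Answer: M ≅ ℤ^2 ⊕ ℤ/4 ⊕ ℤ/8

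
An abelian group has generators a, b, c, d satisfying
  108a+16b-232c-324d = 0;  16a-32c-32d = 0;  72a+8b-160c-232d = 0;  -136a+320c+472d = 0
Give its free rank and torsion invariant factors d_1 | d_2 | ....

rank_ℚ(R)=4; free=4−4=0
SNF(R) diag = [4, 8, 16, 16] → torsion [4, 8, 16, 16]

Answer: M ≅ ℤ/4 ⊕ ℤ/8 ⊕ ℤ/16 ⊕ ℤ/16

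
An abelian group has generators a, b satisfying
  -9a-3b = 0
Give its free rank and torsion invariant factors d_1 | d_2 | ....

Answer: M ≅ ℤ^1 ⊕ ℤ/3

Derivation:
rank_ℚ(R)=1; free=2−1=1
SNF(R) diag = [3] → torsion [3]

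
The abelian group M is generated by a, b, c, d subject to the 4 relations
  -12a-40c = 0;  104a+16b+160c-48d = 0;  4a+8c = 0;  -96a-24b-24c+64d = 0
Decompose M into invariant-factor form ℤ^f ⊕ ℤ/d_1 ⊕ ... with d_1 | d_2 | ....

Answer: M ≅ ℤ/4 ⊕ ℤ/8 ⊕ ℤ/16 ⊕ ℤ/16

Derivation:
rank_ℚ(R)=4; free=4−4=0
SNF(R) diag = [4, 8, 16, 16] → torsion [4, 8, 16, 16]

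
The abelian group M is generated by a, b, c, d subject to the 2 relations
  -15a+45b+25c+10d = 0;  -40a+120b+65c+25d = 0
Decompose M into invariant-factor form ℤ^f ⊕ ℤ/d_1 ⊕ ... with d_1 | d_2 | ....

Answer: M ≅ ℤ^2 ⊕ ℤ/5 ⊕ ℤ/5

Derivation:
rank_ℚ(R)=2; free=4−2=2
SNF(R) diag = [5, 5] → torsion [5, 5]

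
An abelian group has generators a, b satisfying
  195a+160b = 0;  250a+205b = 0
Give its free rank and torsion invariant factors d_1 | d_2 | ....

rank_ℚ(R)=2; free=2−2=0
SNF(R) diag = [5, 5] → torsion [5, 5]

Answer: M ≅ ℤ/5 ⊕ ℤ/5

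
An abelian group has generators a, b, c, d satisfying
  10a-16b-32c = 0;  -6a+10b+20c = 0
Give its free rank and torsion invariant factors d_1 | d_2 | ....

rank_ℚ(R)=2; free=4−2=2
SNF(R) diag = [2, 2] → torsion [2, 2]

Answer: M ≅ ℤ^2 ⊕ ℤ/2 ⊕ ℤ/2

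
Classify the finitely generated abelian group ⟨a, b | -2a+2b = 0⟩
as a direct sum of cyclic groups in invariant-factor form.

Answer: M ≅ ℤ^1 ⊕ ℤ/2

Derivation:
rank_ℚ(R)=1; free=2−1=1
SNF(R) diag = [2] → torsion [2]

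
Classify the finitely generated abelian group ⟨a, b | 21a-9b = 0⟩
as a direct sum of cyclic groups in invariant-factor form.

rank_ℚ(R)=1; free=2−1=1
SNF(R) diag = [3] → torsion [3]

Answer: M ≅ ℤ^1 ⊕ ℤ/3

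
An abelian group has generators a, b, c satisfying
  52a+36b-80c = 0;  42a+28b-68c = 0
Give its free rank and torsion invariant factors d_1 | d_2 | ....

rank_ℚ(R)=2; free=3−2=1
SNF(R) diag = [2, 4] → torsion [2, 4]

Answer: M ≅ ℤ^1 ⊕ ℤ/2 ⊕ ℤ/4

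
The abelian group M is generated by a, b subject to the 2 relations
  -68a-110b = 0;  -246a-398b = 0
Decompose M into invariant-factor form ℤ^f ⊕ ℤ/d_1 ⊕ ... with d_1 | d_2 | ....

Answer: M ≅ ℤ/2 ⊕ ℤ/2

Derivation:
rank_ℚ(R)=2; free=2−2=0
SNF(R) diag = [2, 2] → torsion [2, 2]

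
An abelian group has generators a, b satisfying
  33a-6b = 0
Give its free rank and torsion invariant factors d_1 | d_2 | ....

rank_ℚ(R)=1; free=2−1=1
SNF(R) diag = [3] → torsion [3]

Answer: M ≅ ℤ^1 ⊕ ℤ/3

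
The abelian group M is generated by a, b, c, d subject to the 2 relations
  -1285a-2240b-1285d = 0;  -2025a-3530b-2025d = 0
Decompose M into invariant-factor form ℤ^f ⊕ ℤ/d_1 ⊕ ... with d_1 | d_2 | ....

Answer: M ≅ ℤ^2 ⊕ ℤ/5 ⊕ ℤ/10

Derivation:
rank_ℚ(R)=2; free=4−2=2
SNF(R) diag = [5, 10] → torsion [5, 10]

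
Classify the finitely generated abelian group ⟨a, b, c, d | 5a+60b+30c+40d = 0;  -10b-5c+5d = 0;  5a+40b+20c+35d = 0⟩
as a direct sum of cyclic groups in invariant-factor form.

Answer: M ≅ ℤ^1 ⊕ ℤ/5 ⊕ ℤ/5 ⊕ ℤ/15

Derivation:
rank_ℚ(R)=3; free=4−3=1
SNF(R) diag = [5, 5, 15] → torsion [5, 5, 15]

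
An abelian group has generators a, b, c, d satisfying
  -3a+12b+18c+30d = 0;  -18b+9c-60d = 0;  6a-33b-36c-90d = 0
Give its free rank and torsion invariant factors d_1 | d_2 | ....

Answer: M ≅ ℤ^1 ⊕ ℤ/3 ⊕ ℤ/3 ⊕ ℤ/9

Derivation:
rank_ℚ(R)=3; free=4−3=1
SNF(R) diag = [3, 3, 9] → torsion [3, 3, 9]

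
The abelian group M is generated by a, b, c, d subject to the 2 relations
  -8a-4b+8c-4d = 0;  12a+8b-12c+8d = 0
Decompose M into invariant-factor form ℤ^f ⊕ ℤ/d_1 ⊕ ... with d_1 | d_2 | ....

Answer: M ≅ ℤ^2 ⊕ ℤ/4 ⊕ ℤ/4

Derivation:
rank_ℚ(R)=2; free=4−2=2
SNF(R) diag = [4, 4] → torsion [4, 4]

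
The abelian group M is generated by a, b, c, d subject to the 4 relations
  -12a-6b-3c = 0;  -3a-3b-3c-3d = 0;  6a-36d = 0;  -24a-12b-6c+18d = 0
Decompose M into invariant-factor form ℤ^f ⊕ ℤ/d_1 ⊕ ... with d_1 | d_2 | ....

rank_ℚ(R)=4; free=4−4=0
SNF(R) diag = [3, 3, 6, 18] → torsion [3, 3, 6, 18]

Answer: M ≅ ℤ/3 ⊕ ℤ/3 ⊕ ℤ/6 ⊕ ℤ/18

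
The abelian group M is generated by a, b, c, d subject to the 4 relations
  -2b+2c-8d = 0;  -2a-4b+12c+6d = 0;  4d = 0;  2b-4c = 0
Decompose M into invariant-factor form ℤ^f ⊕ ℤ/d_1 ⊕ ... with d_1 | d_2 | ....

Answer: M ≅ ℤ/2 ⊕ ℤ/2 ⊕ ℤ/2 ⊕ ℤ/4

Derivation:
rank_ℚ(R)=4; free=4−4=0
SNF(R) diag = [2, 2, 2, 4] → torsion [2, 2, 2, 4]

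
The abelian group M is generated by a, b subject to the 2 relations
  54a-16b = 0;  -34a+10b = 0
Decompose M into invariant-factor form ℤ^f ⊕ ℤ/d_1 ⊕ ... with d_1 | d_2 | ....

rank_ℚ(R)=2; free=2−2=0
SNF(R) diag = [2, 2] → torsion [2, 2]

Answer: M ≅ ℤ/2 ⊕ ℤ/2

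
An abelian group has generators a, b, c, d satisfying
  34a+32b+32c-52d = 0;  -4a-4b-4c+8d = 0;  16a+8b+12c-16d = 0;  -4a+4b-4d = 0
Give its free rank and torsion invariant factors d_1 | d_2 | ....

Answer: M ≅ ℤ/2 ⊕ ℤ/4 ⊕ ℤ/4 ⊕ ℤ/4

Derivation:
rank_ℚ(R)=4; free=4−4=0
SNF(R) diag = [2, 4, 4, 4] → torsion [2, 4, 4, 4]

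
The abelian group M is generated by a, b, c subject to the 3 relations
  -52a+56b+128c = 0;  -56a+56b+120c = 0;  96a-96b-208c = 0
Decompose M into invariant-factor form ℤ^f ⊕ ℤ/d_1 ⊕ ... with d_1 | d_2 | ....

rank_ℚ(R)=3; free=3−3=0
SNF(R) diag = [4, 8, 16] → torsion [4, 8, 16]

Answer: M ≅ ℤ/4 ⊕ ℤ/8 ⊕ ℤ/16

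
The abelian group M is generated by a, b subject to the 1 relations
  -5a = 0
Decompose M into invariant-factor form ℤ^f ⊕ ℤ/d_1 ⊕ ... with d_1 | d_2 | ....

rank_ℚ(R)=1; free=2−1=1
SNF(R) diag = [5] → torsion [5]

Answer: M ≅ ℤ^1 ⊕ ℤ/5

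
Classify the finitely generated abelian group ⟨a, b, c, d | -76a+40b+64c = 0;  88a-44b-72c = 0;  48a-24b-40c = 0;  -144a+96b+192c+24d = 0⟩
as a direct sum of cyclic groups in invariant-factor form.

rank_ℚ(R)=4; free=4−4=0
SNF(R) diag = [4, 4, 8, 24] → torsion [4, 4, 8, 24]

Answer: M ≅ ℤ/4 ⊕ ℤ/4 ⊕ ℤ/8 ⊕ ℤ/24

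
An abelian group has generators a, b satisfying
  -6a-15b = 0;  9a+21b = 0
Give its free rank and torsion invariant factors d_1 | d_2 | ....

rank_ℚ(R)=2; free=2−2=0
SNF(R) diag = [3, 3] → torsion [3, 3]

Answer: M ≅ ℤ/3 ⊕ ℤ/3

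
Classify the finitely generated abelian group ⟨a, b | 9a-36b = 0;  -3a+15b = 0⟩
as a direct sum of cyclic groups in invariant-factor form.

Answer: M ≅ ℤ/3 ⊕ ℤ/9

Derivation:
rank_ℚ(R)=2; free=2−2=0
SNF(R) diag = [3, 9] → torsion [3, 9]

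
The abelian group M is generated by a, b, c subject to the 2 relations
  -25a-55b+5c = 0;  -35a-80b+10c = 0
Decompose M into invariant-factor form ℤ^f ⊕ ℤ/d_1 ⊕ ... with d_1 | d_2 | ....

Answer: M ≅ ℤ^1 ⊕ ℤ/5 ⊕ ℤ/15

Derivation:
rank_ℚ(R)=2; free=3−2=1
SNF(R) diag = [5, 15] → torsion [5, 15]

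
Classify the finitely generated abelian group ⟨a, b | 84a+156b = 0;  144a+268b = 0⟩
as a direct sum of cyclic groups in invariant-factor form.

Answer: M ≅ ℤ/4 ⊕ ℤ/12

Derivation:
rank_ℚ(R)=2; free=2−2=0
SNF(R) diag = [4, 12] → torsion [4, 12]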